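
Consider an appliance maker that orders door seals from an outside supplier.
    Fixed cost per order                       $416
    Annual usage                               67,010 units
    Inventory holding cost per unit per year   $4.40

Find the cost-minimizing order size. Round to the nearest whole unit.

3,560 units

Q* = √(2·D·S / H) = √(2·67,010·416 / 4.4) = √12,670,981.8 ≈ 3,559.63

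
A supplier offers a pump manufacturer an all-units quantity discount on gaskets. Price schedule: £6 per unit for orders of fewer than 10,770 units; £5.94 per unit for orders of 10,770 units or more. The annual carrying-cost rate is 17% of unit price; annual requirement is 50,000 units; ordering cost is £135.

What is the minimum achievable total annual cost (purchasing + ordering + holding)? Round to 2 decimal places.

H₁ = 17%×£6 = £1.0200;  H₂ = 17%×£5.94 = £1.0098
EOQ₁ = √(2×50,000×135/1.0200) = 3,638.03  (< 10,770, feasible at tier 1)
EOQ₂ = √(2×50,000×135/1.0098) = 3,656.36  (< 10,770 → use Q = 10,770 at tier-2 price)
TC(tier 1 (EOQ₁), Q≈3,638.0) = £303,710.80
TC(tier 2, Q≈10,770.0) = £303,064.51
Minimum at tier 2: £303,064.51

£303,064.51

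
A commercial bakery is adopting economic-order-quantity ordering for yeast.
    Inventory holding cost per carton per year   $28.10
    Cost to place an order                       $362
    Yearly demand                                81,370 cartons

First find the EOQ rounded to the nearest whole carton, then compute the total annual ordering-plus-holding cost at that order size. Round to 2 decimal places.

2DS/H = 2·81,370·362/28.1 = 2,096,508.19
EOQ = √2,096,508.19 ≈ 1,447.93 → Q = 1,448 cartons
Annual ordering cost = (D/Q)·S = (81,370/1,448) × 362 = $20,342.50
Annual holding cost  = (Q/2)·H = (1,448/2) × 28.1 = $20,344.40
Total = $20,342.50 + $20,344.40 = $40,686.90

$40,686.90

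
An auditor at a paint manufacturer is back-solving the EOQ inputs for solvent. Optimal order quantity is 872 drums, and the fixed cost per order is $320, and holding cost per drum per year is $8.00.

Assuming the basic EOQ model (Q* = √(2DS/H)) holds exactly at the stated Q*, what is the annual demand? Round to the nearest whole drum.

EOQ relation: Q² = 2DS/H, so rearrange for the unknown.
D = Q²H / (2S) = 872² × 8 / (2 × 320) = 9,504.80

9,505 drums per year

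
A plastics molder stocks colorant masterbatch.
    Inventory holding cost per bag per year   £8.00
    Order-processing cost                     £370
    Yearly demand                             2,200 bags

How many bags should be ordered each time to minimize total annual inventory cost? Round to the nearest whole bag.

451 bags

Optimal lot size Q* = (2 × 2,200 × £370 / £8)^½ ≈ 451.11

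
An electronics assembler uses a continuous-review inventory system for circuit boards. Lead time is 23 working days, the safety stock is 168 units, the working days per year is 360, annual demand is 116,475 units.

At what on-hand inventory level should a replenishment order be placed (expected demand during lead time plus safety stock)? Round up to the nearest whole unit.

7,610 units

Daily demand d = 116,475 / 360 = 323.542 units/day
Demand during lead time = 323.542 × 23 = 7,441.46
Reorder point = 7,441.46 + 168 = 7,609.46 → round up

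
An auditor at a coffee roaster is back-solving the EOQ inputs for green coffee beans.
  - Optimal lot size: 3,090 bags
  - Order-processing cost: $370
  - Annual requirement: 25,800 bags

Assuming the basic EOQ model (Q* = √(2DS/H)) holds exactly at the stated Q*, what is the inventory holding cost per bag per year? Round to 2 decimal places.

From Q* = √(2DS/H) ⇒ Q*² = 2DS/H.
H = 2DS / Q² = 2 × 25,800 × 370 / 3,090² = 1.9996

$2.00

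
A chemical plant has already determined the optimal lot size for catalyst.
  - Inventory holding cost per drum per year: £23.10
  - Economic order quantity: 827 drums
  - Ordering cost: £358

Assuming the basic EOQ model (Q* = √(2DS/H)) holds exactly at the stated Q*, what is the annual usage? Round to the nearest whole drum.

22,065 drums per year

EOQ relation: Q² = 2DS/H, so rearrange for the unknown.
D = Q²H / (2S) = 827² × 23.1 / (2 × 358) = 22,065.31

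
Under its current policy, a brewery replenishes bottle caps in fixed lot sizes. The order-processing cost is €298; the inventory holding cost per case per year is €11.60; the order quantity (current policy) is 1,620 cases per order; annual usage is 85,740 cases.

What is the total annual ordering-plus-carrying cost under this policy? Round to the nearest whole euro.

Ordering: D/Q × S = 85,740/1,620 × €298 = €15,771.93
Holding:  Q/2 × H = 1,620/2 × €11.6 = €9,396.00
Total = €15,771.93 + €9,396.00 = €25,167.93

€25,168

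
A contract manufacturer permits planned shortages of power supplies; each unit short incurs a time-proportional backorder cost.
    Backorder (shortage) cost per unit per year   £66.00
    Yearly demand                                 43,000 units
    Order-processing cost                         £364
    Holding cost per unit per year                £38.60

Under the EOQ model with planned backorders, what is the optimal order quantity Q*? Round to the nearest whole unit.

Basic EOQ = √(2·43,000·364/38.6) = 900.547
Backorder adjustment √((H+b)/b) = √((38.6+66)/66) = 1.2589
Q* = 900.547 × 1.2589 ≈ 1,133.71

1,134 units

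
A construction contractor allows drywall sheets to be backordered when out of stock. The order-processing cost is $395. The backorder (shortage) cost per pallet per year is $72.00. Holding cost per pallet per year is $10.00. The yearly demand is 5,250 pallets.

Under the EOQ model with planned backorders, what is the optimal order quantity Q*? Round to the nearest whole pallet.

Basic EOQ = √(2·5,250·395/10) = 644.011
Backorder adjustment √((H+b)/b) = √((10+72)/72) = 1.0672
Q* = 644.011 × 1.0672 ≈ 687.28

687 pallets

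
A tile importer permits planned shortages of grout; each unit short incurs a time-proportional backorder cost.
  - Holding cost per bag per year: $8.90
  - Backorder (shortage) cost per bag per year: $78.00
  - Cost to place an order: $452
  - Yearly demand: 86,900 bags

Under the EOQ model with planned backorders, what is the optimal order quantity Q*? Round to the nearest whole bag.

Basic EOQ = √(2·86,900·452/8.9) = 2,970.976
Backorder adjustment √((H+b)/b) = √((8.9+78)/78) = 1.0555
Q* = 2,970.976 × 1.0555 ≈ 3,135.90

3,136 bags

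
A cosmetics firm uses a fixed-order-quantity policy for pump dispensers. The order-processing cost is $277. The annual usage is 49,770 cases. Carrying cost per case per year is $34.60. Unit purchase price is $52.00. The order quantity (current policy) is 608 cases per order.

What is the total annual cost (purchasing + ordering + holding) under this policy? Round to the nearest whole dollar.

Ordering: D/Q × S = 49,770/608 × $277 = $22,674.82
Holding:  Q/2 × H = 608/2 × $34.6 = $10,518.40
Purchase cost = D·C = 49,770 × 52 = $2,588,040.00
Total = $22,674.82 + $10,518.40 + $2,588,040.00 = $2,621,233.22

$2,621,233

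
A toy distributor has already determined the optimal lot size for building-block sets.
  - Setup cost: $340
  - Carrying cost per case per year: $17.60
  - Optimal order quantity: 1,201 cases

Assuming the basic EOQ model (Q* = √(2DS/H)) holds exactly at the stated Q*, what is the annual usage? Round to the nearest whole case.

37,333 cases per year

From Q* = √(2DS/H) ⇒ Q*² = 2DS/H.
D = Q²H / (2S) = 1,201² × 17.6 / (2 × 340) = 37,332.73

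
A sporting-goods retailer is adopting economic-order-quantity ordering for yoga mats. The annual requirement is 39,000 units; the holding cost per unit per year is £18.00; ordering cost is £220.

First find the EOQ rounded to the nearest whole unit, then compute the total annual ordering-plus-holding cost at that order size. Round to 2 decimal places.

£17,574.98

2DS/H = 2·39,000·220/18 = 953,333.33
EOQ = √953,333.33 ≈ 976.39 → Q = 976 units
Ordering: D/Q × S = 39,000/976 × £220 = £8,790.98
Holding:  Q/2 × H = 976/2 × £18 = £8,784.00
Total = £8,790.98 + £8,784.00 = £17,574.98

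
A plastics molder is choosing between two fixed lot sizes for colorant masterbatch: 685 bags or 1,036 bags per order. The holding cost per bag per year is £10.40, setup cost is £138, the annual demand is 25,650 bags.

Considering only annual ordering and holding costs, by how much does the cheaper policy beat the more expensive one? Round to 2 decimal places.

£74.45

Annual cost at Q: ordering D·S/Q plus holding Q·H/2.
TC(685) = (25,650/685)×138 + (685/2)×10.4 = £8,729.45
TC(1,036) = (25,650/1,036)×138 + (1,036/2)×10.4 = £8,803.90
Lots of 685 are cheaper by £74.45.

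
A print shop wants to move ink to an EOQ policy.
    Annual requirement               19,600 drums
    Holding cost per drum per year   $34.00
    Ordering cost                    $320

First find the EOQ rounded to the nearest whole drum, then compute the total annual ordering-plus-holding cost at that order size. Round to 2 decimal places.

2DS/H = 2·19,600·320/34 = 368,941.18
EOQ = √368,941.18 ≈ 607.41 → Q = 607 drums
Ordering: D/Q × S = 19,600/607 × $320 = $10,332.78
Holding:  Q/2 × H = 607/2 × $34 = $10,319.00
Total = $10,332.78 + $10,319.00 = $20,651.78

$20,651.78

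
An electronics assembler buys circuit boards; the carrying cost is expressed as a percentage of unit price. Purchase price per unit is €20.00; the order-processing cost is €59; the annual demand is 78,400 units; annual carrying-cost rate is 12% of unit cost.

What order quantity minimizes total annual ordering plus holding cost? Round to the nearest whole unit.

H = i·C = 0.12 × €20 = €2.4000 per unit-year
EOQ = √(2DS/H) = √(2 × 78,400 × 59 / 2.4)
    = √(3,854,666.67) ≈ 1,963.33

1,963 units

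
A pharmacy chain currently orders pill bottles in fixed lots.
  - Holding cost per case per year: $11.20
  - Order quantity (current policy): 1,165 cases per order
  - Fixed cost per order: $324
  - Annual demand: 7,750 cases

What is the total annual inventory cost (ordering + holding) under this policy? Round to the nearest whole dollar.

$8,679

Orders/yr = 7,750/1,165 = 6.652; ordering cost = 6.652 × $324 = $2,155.36
Average inventory = 1,165/2 = 582.5; holding cost = 582.5 × $11.2 = $6,524.00
Total = $2,155.36 + $6,524.00 = $8,679.36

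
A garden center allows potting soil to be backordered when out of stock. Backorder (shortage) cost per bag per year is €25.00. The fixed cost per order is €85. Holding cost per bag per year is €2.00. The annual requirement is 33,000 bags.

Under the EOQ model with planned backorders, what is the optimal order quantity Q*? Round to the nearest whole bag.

Q* = √(2DS/H) · √((H + b)/b)
   = √(2 × 33,000 × 85 / 2) · √((2 + 25) / 25)
   = 1,674.813 × 1.0392 ≈ 1,740.52

1,741 bags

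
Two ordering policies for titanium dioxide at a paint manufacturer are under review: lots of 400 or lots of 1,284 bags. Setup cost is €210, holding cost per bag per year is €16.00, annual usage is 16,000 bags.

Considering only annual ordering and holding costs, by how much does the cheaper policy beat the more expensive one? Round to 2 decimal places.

TC(Q) = (D/Q)S + (Q/2)H
TC(400) = (16,000/400)×210 + (400/2)×16 = €11,600.00
TC(1,284) = (16,000/1,284)×210 + (1,284/2)×16 = €12,888.82
|ΔTC| = |€11,600.00 − €12,888.82| = €1,288.82

€1,288.82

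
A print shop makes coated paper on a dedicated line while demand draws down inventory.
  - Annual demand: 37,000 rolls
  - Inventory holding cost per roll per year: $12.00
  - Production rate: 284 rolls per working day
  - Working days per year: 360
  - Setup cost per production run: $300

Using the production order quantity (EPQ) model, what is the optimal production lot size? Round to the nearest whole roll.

d = 37,000/360 = 102.7778 rolls/day;  effective holding cost H(1 − d/p) = 12·(1 − 102.7778/284) = 7.65728
Q* = √(2DS / H_eff) = √(2·37,000·300 / 7.65728) ≈ 1,702.70

1,703 rolls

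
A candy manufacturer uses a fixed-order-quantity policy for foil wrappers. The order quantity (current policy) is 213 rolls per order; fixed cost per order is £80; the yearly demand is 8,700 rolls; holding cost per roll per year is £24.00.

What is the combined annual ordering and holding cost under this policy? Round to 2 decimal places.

£5,823.61

Orders/yr = 8,700/213 = 40.845; ordering cost = 40.845 × £80 = £3,267.61
Average inventory = 213/2 = 106.5; holding cost = 106.5 × £24 = £2,556.00
Total = £3,267.61 + £2,556.00 = £5,823.61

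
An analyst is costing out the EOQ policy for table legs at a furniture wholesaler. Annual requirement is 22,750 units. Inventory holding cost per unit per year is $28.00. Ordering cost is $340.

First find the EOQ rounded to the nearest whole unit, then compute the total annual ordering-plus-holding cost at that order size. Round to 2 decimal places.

$20,812.50

2DS/H = 2·22,750·340/28 = 552,500.00
EOQ = √552,500.00 ≈ 743.30 → Q = 743 units
Annual ordering cost = (D/Q)·S = (22,750/743) × 340 = $10,410.50
Annual holding cost  = (Q/2)·H = (743/2) × 28 = $10,402.00
Total = $10,410.50 + $10,402.00 = $20,812.50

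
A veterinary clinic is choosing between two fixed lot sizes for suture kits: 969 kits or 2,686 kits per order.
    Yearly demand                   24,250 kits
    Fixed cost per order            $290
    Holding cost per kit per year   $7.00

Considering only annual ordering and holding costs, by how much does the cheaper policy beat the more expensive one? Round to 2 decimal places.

For each Q, cost = (D/Q)·S + (Q/2)·H.
TC(969) = (24,250/969)×290 + (969/2)×7 = $10,648.98
TC(2,686) = (24,250/2,686)×290 + (2,686/2)×7 = $12,019.21
Lots of 969 are cheaper by $1,370.22.

$1,370.22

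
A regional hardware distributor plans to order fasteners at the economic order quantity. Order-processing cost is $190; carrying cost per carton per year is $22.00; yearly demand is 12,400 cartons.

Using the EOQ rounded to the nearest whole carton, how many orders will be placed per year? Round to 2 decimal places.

2DS/H = 2·12,400·190/22 = 214,181.82
EOQ = √214,181.82 ≈ 462.80 → Q = 463
N = D/Q = 12,400/463 ≈ 26.782 orders/yr

26.78 orders per year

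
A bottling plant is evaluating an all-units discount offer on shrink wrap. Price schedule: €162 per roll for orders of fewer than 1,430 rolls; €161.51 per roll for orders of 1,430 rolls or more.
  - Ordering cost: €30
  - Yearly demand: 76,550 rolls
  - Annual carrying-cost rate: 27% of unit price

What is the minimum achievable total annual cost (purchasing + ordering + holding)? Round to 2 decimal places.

H₁ = 27%×€162 = €43.7400;  H₂ = 27%×€161.51 = €43.6077
EOQ₁ = √(2×76,550×30/43.7400) = 324.05  (< 1,430, feasible at tier 1)
EOQ₂ = √(2×76,550×30/43.6077) = 324.54  (< 1,430 → use Q = 1,430 at tier-2 price)
TC(tier 1 (EOQ₁), Q≈324.0) = €12,415,273.84
TC(tier 2, Q≈1,430.0) = €12,396,375.95
Minimum at tier 2: €12,396,375.95

€12,396,375.95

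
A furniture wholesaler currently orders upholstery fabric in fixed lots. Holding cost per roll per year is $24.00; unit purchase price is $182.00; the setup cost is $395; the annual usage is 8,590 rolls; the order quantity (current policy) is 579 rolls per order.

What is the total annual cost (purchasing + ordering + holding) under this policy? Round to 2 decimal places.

$1,576,188.19

Ordering: D/Q × S = 8,590/579 × $395 = $5,860.19
Holding:  Q/2 × H = 579/2 × $24 = $6,948.00
Purchase cost = D·C = 8,590 × 182 = $1,563,380.00
Total = $5,860.19 + $6,948.00 + $1,563,380.00 = $1,576,188.19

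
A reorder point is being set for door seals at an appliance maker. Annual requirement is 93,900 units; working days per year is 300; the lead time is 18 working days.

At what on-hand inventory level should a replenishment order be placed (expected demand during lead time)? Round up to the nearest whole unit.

Daily demand d = 93,900 / 300 = 313.000 units/day
Demand during lead time = 313.000 × 18 = 5,634.00
Reorder point = 5,634.00 → round up

5,634 units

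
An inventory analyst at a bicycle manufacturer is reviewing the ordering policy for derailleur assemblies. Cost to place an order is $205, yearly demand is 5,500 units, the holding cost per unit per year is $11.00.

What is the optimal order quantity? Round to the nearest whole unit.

Q* = √(2·D·S / H) = √(2·5,500·205 / 11) = √205,000.0 ≈ 452.77

453 units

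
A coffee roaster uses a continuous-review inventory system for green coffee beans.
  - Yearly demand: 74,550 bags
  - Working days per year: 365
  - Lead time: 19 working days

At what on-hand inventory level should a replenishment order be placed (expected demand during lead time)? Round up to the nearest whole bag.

3,881 bags

Daily demand d = 74,550 / 365 = 204.247 bags/day
Demand during lead time = 204.247 × 19 = 3,880.68
Reorder point = 3,880.68 → round up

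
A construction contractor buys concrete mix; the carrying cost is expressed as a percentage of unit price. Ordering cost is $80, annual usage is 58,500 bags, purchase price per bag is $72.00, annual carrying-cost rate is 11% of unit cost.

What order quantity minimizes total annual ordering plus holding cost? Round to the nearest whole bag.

1,087 bags

Carrying cost H = $72 × 11% = $7.9200/bag/yr
2DS/H = 2·58,500·80/7.92 = 1,181,818.18
EOQ = √1,181,818.18 ≈ 1,087.11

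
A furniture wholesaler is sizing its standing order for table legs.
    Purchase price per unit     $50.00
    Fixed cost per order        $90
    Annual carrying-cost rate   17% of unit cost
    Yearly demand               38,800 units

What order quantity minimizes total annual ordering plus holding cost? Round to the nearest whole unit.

Carrying cost H = $50 × 17% = $8.5000/unit/yr
EOQ = √(2DS/H) = √(2 × 38,800 × 90 / 8.5)
    = √(821,647.06) ≈ 906.45

906 units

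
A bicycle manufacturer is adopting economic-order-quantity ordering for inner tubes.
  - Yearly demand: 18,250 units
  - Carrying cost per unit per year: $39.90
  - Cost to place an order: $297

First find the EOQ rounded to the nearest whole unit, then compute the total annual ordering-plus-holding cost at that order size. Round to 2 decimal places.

$20,797.50

Q* = √(2·D·S / H) = √(2·18,250·297 / 39.9) = √271,691.7 ≈ 521.24 → Q = 521 units
Annual ordering cost = (D/Q)·S = (18,250/521) × 297 = $10,403.55
Annual holding cost  = (Q/2)·H = (521/2) × 39.9 = $10,393.95
Total = $10,403.55 + $10,393.95 = $20,797.50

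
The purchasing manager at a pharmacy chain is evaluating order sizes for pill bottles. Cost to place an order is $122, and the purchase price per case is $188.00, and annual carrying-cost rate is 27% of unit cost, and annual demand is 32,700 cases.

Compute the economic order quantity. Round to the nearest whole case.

Holding cost per case per year: H = 27% × $188 = $50.7600
EOQ = √(2DS/H) = √(2 × 32,700 × 122 / 50.76)
    = √(157,186.76) ≈ 396.47

396 cases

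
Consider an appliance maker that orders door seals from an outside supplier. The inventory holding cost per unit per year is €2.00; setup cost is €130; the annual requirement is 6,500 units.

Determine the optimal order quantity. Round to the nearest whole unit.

919 units

Q* = √(2·D·S / H) = √(2·6,500·130 / 2) = √845,000.0 ≈ 919.24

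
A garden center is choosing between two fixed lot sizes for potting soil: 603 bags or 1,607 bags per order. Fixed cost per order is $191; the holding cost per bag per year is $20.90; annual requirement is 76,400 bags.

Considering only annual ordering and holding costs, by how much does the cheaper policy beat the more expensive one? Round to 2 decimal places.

$4,627.35

For each Q, cost = (D/Q)·S + (Q/2)·H.
TC(603) = (76,400/603)×191 + (603/2)×20.9 = $30,501.02
TC(1,607) = (76,400/1,607)×191 + (1,607/2)×20.9 = $25,873.67
Cheaper: Q = 1,607.  Difference = $4,627.35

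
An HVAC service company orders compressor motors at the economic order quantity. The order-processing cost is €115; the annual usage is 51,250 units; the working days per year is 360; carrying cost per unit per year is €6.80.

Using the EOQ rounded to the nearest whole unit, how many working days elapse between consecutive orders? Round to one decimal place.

9.3 days

EOQ = √(2DS/H) = √(2 × 51,250 × 115 / 6.8)
    = √(1,733,455.88) ≈ 1,316.61 → Q = 1,317 units
Days between orders = 360 / (D/Q) = 360 / 38.914 ≈ 9.251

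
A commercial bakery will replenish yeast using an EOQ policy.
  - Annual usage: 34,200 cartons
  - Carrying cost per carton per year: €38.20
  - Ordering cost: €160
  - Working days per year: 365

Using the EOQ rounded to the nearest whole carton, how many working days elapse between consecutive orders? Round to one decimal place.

5.7 days

Q* = √(2·D·S / H) = √(2·34,200·160 / 38.2) = √286,492.1 ≈ 535.25 → Q = 535 cartons
T = Q/D × 365 days = 535/34,200 × 365 = 5.710 days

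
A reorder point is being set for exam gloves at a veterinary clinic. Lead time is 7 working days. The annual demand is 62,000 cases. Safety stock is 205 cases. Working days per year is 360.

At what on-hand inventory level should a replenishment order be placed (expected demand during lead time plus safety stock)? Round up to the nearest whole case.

1,411 cases

Daily demand d = 62,000 / 360 = 172.222 cases/day
Demand during lead time = 172.222 × 7 = 1,205.56
Reorder point = 1,205.56 + 205 = 1,410.56 → round up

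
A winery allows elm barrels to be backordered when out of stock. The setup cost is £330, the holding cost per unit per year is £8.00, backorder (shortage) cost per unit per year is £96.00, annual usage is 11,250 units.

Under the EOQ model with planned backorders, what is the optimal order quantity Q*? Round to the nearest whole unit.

1,003 units

Q* = √(2DS/H) · √((H + b)/b)
   = √(2 × 11,250 × 330 / 8) · √((8 + 96) / 96)
   = 963.392 × 1.0408 ≈ 1,002.73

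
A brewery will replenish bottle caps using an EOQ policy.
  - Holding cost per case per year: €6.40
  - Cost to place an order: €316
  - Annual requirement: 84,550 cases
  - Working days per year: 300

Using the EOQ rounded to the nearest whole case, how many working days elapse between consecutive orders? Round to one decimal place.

10.3 days

EOQ = √(2DS/H) = √(2 × 84,550 × 316 / 6.4)
    = √(8,349,312.50) ≈ 2,889.52 → Q = 2,890 cases
Cycle time = (working days × Q)/D = (300 × 2,890) / 84,550 = 10.254 days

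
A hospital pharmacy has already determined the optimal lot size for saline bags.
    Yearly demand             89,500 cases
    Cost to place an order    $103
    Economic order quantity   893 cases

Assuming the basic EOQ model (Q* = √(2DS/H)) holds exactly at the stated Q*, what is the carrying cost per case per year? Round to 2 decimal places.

$23.12

From Q* = √(2DS/H) ⇒ Q*² = 2DS/H.
H = 2DS / Q² = 2 × 89,500 × 103 / 893² = 23.1200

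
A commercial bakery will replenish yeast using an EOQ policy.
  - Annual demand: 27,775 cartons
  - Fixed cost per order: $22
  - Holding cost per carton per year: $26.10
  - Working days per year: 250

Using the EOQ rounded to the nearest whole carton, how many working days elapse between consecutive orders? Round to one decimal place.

1.9 days

Optimal lot size Q* = (2 × 27,775 × $22 / $26.1)^½ ≈ 216.39 → Q = 216 cartons
T = Q/D × 250 days = 216/27,775 × 250 = 1.944 days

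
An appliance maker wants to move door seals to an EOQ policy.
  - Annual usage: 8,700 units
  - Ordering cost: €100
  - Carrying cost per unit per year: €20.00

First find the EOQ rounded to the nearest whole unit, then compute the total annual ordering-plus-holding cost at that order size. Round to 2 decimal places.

2DS/H = 2·8,700·100/20 = 87,000.00
EOQ = √87,000.00 ≈ 294.96 → Q = 295 units
Ordering: D/Q × S = 8,700/295 × €100 = €2,949.15
Holding:  Q/2 × H = 295/2 × €20 = €2,950.00
Total = €2,949.15 + €2,950.00 = €5,899.15

€5,899.15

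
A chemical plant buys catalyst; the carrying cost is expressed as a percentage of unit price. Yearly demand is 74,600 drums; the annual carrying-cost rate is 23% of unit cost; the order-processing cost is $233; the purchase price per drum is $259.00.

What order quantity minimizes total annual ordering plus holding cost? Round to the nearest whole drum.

764 drums

Carrying cost H = $259 × 23% = $59.5700/drum/yr
Q* = √(2·D·S / H) = √(2·74,600·233 / 59.57) = √583,575.6 ≈ 763.92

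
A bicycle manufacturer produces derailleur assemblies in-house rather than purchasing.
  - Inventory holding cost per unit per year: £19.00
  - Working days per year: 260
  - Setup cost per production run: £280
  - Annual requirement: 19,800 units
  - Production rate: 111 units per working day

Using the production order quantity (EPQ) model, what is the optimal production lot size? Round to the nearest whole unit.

1,363 units

d = 19,800/260 = 76.1538 units/day;  effective holding cost H(1 − d/p) = 19·(1 − 76.1538/111) = 5.96466
Q* = √(2DS / H_eff) = √(2·19,800·280 / 5.96466) ≈ 1,363.43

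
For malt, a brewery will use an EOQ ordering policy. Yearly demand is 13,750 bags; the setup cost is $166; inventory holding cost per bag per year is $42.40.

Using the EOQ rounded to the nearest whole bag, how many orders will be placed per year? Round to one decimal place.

Optimal lot size Q* = (2 × 13,750 × $166 / $42.4)^½ ≈ 328.12 → Q = 328
N = D/Q = 13,750/328 ≈ 41.921 orders/yr

41.9 orders per year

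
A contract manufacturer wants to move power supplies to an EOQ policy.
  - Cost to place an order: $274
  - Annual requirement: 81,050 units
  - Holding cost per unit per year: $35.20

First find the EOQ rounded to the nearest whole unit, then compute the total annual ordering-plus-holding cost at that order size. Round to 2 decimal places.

EOQ = √(2DS/H) = √(2 × 81,050 × 274 / 35.2)
    = √(1,261,801.14) ≈ 1,123.30 → Q = 1,123 units
Orders/yr = 81,050/1,123 = 72.173; ordering cost = 72.173 × $274 = $19,775.33
Average inventory = 1,123/2 = 561.5; holding cost = 561.5 × $35.2 = $19,764.80
Total = $19,775.33 + $19,764.80 = $39,540.13

$39,540.13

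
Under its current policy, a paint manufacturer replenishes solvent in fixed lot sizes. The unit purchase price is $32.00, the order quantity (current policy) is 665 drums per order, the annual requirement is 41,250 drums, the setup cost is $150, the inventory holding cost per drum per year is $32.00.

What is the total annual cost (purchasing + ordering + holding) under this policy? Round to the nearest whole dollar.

$1,339,945

Annual ordering cost = (D/Q)·S = (41,250/665) × 150 = $9,304.51
Annual holding cost  = (Q/2)·H = (665/2) × 32 = $10,640.00
Purchase cost = D·C = 41,250 × 32 = $1,320,000.00
Total = $9,304.51 + $10,640.00 + $1,320,000.00 = $1,339,944.51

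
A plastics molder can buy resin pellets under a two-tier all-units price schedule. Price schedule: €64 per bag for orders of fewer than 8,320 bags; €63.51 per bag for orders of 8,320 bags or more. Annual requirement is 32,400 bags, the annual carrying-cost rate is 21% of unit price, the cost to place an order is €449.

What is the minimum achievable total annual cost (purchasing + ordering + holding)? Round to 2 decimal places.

€2,093,374.72

H₁ = 21%×€64 = €13.4400;  H₂ = 21%×€63.51 = €13.3371
EOQ₁ = √(2×32,400×449/13.4400) = 1,471.33  (< 8,320, feasible at tier 1)
EOQ₂ = √(2×32,400×449/13.3371) = 1,477.00  (< 8,320 → use Q = 8,320 at tier-2 price)
TC(tier 1 (EOQ₁), Q≈1,471.3) = €2,093,374.72
TC(tier 2, Q≈8,320.0) = €2,114,954.85
Minimum at tier 1 (EOQ₁): €2,093,374.72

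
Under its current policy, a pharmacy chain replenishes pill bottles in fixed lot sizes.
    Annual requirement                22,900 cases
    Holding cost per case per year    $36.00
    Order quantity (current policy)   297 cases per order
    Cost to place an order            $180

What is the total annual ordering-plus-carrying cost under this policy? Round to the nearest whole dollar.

Orders/yr = 22,900/297 = 77.104; ordering cost = 77.104 × $180 = $13,878.79
Average inventory = 297/2 = 148.5; holding cost = 148.5 × $36 = $5,346.00
Total = $13,878.79 + $5,346.00 = $19,224.79

$19,225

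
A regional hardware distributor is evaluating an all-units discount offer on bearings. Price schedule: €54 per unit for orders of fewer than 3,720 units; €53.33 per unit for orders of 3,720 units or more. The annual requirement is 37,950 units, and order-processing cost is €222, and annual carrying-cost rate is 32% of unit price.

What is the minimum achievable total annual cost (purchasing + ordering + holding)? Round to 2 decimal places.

€2,057,880.27

H₁ = 32%×€54 = €17.2800;  H₂ = 32%×€53.33 = €17.0656
EOQ₁ = √(2×37,950×222/17.2800) = 987.47  (< 3,720, feasible at tier 1)
EOQ₂ = √(2×37,950×222/17.0656) = 993.66  (< 3,720 → use Q = 3,720 at tier-2 price)
TC(tier 1 (EOQ₁), Q≈987.5) = €2,066,363.54
TC(tier 2, Q≈3,720.0) = €2,057,880.27
Minimum at tier 2: €2,057,880.27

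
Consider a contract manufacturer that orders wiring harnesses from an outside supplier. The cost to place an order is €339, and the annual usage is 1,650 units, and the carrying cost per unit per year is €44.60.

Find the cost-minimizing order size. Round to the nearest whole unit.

158 units

Optimal lot size Q* = (2 × 1,650 × €339 / €44.6)^½ ≈ 158.38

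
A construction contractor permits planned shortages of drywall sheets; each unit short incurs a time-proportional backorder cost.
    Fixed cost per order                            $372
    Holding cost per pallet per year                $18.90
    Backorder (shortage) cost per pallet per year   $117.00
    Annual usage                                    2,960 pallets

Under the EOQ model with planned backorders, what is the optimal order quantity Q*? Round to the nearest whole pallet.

Q* = √(2DS/H) · √((H + b)/b)
   = √(2 × 2,960 × 372 / 18.9) · √((18.9 + 117) / 117)
   = 341.351 × 1.0777 ≈ 367.89

368 pallets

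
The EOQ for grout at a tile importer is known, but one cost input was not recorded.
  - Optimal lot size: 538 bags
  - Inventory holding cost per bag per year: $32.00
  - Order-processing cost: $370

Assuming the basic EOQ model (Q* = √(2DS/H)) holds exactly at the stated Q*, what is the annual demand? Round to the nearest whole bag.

Since Q* = (2DS/H)^½, squaring gives Q*²·H = 2DS.
D = Q²H / (2S) = 538² × 32 / (2 × 370) = 12,516.50

12,516 bags per year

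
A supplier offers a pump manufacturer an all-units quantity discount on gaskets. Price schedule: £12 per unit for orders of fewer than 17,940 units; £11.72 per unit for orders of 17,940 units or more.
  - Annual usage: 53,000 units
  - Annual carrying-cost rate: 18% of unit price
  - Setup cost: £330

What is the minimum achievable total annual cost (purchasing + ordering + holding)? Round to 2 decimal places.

£641,058.03

H₁ = 18%×£12 = £2.1600;  H₂ = 18%×£11.72 = £2.1096
EOQ₁ = √(2×53,000×330/2.1600) = 4,024.23  (< 17,940, feasible at tier 1)
EOQ₂ = √(2×53,000×330/2.1096) = 4,072.02  (< 17,940 → use Q = 17,940 at tier-2 price)
TC(tier 1 (EOQ₁), Q≈4,024.2) = £644,692.34
TC(tier 2, Q≈17,940.0) = £641,058.03
Minimum at tier 2: £641,058.03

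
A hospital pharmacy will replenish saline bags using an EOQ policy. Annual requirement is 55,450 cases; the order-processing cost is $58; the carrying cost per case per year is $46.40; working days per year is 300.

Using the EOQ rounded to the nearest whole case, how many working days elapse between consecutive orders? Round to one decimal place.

2.0 days

EOQ = √(2DS/H) = √(2 × 55,450 × 58 / 46.4)
    = √(138,625.00) ≈ 372.32 → Q = 372 cases
Cycle time = (working days × Q)/D = (300 × 372) / 55,450 = 2.013 days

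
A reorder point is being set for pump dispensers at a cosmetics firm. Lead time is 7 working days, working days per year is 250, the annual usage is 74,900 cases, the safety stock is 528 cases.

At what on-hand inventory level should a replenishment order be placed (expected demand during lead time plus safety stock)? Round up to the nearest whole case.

2,626 cases

Daily demand d = 74,900 / 250 = 299.600 cases/day
Demand during lead time = 299.600 × 7 = 2,097.20
Reorder point = 2,097.20 + 528 = 2,625.20 → round up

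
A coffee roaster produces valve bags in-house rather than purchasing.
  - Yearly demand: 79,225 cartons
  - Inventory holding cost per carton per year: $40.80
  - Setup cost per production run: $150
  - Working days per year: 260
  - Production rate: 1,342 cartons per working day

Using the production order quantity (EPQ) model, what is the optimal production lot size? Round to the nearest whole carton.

Daily demand d = 79,225/260 = 304.712; p = 1342; 1 − d/p = 0.77294
EPQ = √(2DS / (H(1 − d/p)))
    = √(2 × 79,225 × 150 / (40.8 × 0.77294)) ≈ 868.14

868 cartons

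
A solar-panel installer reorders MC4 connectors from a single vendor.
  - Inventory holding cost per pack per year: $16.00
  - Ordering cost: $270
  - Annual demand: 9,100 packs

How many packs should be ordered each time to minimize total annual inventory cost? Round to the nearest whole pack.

554 packs

Optimal lot size Q* = (2 × 9,100 × $270 / $16)^½ ≈ 554.19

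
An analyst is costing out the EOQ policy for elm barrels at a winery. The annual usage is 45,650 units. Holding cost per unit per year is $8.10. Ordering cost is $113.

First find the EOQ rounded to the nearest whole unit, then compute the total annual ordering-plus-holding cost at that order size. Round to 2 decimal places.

$9,141.49

2DS/H = 2·45,650·113/8.1 = 1,273,691.36
EOQ = √1,273,691.36 ≈ 1,128.58 → Q = 1,129 units
Ordering: D/Q × S = 45,650/1,129 × $113 = $4,569.04
Holding:  Q/2 × H = 1,129/2 × $8.1 = $4,572.45
Total = $4,569.04 + $4,572.45 = $9,141.49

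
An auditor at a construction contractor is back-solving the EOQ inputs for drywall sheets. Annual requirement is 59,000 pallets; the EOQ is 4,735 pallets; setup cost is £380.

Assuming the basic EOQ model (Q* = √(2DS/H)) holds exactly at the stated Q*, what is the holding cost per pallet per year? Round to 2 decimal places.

£2.00

EOQ relation: Q² = 2DS/H, so rearrange for the unknown.
H = 2DS / Q² = 2 × 59,000 × 380 / 4,735² = 2.0000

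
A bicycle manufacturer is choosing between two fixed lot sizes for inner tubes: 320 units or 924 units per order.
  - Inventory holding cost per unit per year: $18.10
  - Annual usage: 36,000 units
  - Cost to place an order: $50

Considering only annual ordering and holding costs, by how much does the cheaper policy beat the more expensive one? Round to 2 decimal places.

For each Q, cost = (D/Q)·S + (Q/2)·H.
TC(320) = (36,000/320)×50 + (320/2)×18.1 = $8,521.00
TC(924) = (36,000/924)×50 + (924/2)×18.1 = $10,310.25
|ΔTC| = |$8,521.00 − $10,310.25| = $1,789.25

$1,789.25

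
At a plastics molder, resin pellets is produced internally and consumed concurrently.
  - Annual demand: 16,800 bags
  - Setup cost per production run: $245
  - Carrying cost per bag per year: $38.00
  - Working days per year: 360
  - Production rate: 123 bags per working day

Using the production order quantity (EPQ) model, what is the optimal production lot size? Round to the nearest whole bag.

Daily demand d = 16,800/360 = 46.667; p = 123; 1 − d/p = 0.62060
EPQ = √(2DS / (H(1 − d/p)))
    = √(2 × 16,800 × 245 / (38 × 0.62060)) ≈ 590.82

591 bags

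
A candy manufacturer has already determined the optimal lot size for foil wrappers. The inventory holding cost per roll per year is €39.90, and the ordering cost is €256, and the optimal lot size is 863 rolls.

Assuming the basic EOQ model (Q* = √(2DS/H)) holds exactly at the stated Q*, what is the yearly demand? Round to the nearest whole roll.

Since Q* = (2DS/H)^½, squaring gives Q*²·H = 2DS.
D = Q²H / (2S) = 863² × 39.9 / (2 × 256) = 58,039.62

58,040 rolls per year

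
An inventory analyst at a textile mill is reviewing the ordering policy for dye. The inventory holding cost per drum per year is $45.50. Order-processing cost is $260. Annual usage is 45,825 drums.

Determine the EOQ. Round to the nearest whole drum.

Q* = √(2·D·S / H) = √(2·45,825·260 / 45.5) = √523,714.3 ≈ 723.68

724 drums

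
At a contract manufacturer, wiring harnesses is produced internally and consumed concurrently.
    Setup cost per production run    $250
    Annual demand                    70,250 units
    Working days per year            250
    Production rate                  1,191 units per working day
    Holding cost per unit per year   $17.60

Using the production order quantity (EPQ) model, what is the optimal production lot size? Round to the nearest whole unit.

1,616 units

d = 70,250/250 = 281.0000 units/day;  effective holding cost H(1 − d/p) = 17.6·(1 − 281.0000/1191) = 13.44752
Q* = √(2DS / H_eff) = √(2·70,250·250 / 13.44752) ≈ 1,616.17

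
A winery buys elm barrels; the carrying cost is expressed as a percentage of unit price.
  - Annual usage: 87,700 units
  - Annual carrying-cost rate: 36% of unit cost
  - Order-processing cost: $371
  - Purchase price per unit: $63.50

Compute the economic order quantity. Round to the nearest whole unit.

Holding cost per unit per year: H = 36% × $63.5 = $22.8600
2DS/H = 2·87,700·371/22.86 = 2,846,605.42
EOQ = √2,846,605.42 ≈ 1,687.19

1,687 units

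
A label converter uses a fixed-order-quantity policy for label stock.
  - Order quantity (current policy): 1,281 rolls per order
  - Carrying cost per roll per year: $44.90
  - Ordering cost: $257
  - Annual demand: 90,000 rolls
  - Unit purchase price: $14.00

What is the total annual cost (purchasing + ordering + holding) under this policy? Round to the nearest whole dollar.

Annual ordering cost = (D/Q)·S = (90,000/1,281) × 257 = $18,056.21
Annual holding cost  = (Q/2)·H = (1,281/2) × 44.9 = $28,758.45
Purchase cost = D·C = 90,000 × 14 = $1,260,000.00
Total = $18,056.21 + $28,758.45 + $1,260,000.00 = $1,306,814.66

$1,306,815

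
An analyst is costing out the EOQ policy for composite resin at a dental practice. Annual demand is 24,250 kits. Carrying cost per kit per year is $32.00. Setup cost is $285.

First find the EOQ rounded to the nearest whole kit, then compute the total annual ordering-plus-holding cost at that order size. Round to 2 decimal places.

$21,031.41

Optimal lot size Q* = (2 × 24,250 × $285 / $32)^½ ≈ 657.23 → Q = 657 kits
Annual ordering cost = (D/Q)·S = (24,250/657) × 285 = $10,519.41
Annual holding cost  = (Q/2)·H = (657/2) × 32 = $10,512.00
Total = $10,519.41 + $10,512.00 = $21,031.41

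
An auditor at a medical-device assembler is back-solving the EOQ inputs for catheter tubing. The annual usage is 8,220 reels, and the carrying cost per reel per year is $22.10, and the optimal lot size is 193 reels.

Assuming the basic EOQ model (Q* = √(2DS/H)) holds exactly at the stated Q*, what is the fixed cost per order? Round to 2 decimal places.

$50.07

Since Q* = (2DS/H)^½, squaring gives Q*²·H = 2DS.
S = Q²H / (2D) = 193² × 22.1 / (2 × 8,220) = 50.0732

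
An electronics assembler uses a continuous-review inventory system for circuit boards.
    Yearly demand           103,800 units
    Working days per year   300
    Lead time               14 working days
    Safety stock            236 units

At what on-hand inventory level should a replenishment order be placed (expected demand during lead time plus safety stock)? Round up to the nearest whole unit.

5,080 units

Daily demand d = 103,800 / 300 = 346.000 units/day
Demand during lead time = 346.000 × 14 = 4,844.00
Reorder point = 4,844.00 + 236 = 5,080.00 → round up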